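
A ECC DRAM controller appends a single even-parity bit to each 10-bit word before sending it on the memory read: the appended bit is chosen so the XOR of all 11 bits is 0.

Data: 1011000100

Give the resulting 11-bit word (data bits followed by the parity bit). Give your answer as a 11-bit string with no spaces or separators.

XOR of the 10 data bits: 1⊕0⊕1⊕1⊕0⊕0⊕0⊕1⊕0⊕0 = 0
Parity bit = 0 (so all 11 bits XOR to 0).

10110001000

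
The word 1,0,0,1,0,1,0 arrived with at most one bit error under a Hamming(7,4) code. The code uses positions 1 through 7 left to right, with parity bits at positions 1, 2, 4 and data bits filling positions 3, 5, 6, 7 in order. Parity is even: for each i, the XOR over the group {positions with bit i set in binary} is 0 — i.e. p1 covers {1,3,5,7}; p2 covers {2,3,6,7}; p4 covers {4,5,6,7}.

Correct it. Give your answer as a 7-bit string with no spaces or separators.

1011010

s1 (pos 1,3,5,7): 1⊕0⊕0⊕0 = 1
s2 (pos 2,3,6,7): 0⊕0⊕1⊕0 = 1
s4 (pos 4,5,6,7): 1⊕0⊕1⊕0 = 0
Syndrome s4…s1 = 011 → error at position 3.
Flip position 3: 1001010 → 1011010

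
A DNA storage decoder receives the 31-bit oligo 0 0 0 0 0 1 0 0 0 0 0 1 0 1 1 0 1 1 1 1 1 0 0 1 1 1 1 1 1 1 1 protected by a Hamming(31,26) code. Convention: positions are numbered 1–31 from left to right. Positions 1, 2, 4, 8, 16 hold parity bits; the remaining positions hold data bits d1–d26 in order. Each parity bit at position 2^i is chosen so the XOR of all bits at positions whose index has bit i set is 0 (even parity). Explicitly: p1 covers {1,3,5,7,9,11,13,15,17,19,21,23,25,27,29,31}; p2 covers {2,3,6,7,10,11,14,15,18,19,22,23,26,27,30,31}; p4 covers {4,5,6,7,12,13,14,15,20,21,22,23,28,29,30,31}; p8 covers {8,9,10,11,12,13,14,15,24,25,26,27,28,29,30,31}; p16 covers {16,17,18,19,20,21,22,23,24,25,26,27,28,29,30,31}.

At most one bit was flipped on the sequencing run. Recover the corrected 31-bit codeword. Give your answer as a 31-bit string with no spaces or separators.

s1 (pos 1,3,5,7,9,11,13,15,17,19,21,23,25,27,29,31): 0⊕0⊕0⊕0⊕0⊕0⊕0⊕1⊕1⊕1⊕1⊕0⊕1⊕1⊕1⊕1 = 0
s2 (pos 2,3,6,7,10,11,14,15,18,19,22,23,26,27,30,31): 0⊕0⊕1⊕0⊕0⊕0⊕1⊕1⊕1⊕1⊕0⊕0⊕1⊕1⊕1⊕1 = 1
s4 (pos 4,5,6,7,12,13,14,15,20,21,22,23,28,29,30,31): 0⊕0⊕1⊕0⊕1⊕0⊕1⊕1⊕1⊕1⊕0⊕0⊕1⊕1⊕1⊕1 = 0
s8 (pos 8,9,10,11,12,13,14,15,24,25,26,27,28,29,30,31): 0⊕0⊕0⊕0⊕1⊕0⊕1⊕1⊕1⊕1⊕1⊕1⊕1⊕1⊕1⊕1 = 1
s16 (pos 16,17,18,19,20,21,22,23,24,25,26,27,28,29,30,31): 0⊕1⊕1⊕1⊕1⊕1⊕0⊕0⊕1⊕1⊕1⊕1⊕1⊕1⊕1⊕1 = 1
Syndrome s16…s1 = 11010 → error at position 26.
Flip position 26: 0000010000010110111110011111111 → 0000010000010110111110011011111

0000010000010110111110011011111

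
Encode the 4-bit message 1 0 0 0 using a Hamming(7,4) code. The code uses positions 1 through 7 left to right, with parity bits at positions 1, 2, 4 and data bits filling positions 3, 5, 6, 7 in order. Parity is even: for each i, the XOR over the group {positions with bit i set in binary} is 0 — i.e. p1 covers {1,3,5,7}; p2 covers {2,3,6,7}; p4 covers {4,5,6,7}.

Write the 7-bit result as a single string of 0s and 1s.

1110000

Place data at non-parity positions: p1 p2 1 p4 0 0 0
p1 (pos 1,3,5,7): XOR of data positions = 1⊕0⊕0 = 1
p2 (pos 2,3,6,7): XOR of data positions = 1⊕0⊕0 = 1
p4 (pos 4,5,6,7): XOR of data positions = 0⊕0⊕0 = 0
Codeword: 1110000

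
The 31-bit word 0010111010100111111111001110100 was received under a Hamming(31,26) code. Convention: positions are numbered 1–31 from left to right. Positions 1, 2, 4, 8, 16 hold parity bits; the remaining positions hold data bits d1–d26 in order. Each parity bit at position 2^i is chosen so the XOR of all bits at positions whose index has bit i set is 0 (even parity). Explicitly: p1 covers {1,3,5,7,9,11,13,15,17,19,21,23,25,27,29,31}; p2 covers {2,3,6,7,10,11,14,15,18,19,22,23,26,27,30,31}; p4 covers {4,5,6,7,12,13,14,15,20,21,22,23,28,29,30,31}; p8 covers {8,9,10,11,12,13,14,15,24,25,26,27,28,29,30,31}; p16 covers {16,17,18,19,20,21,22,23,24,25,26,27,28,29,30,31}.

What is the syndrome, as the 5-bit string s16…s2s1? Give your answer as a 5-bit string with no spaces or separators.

10110

s1 (pos 1,3,5,7,9,11,13,15,17,19,21,23,25,27,29,31): 0⊕1⊕1⊕1⊕1⊕1⊕0⊕1⊕1⊕1⊕1⊕0⊕1⊕1⊕1⊕0 = 0
s2 (pos 2,3,6,7,10,11,14,15,18,19,22,23,26,27,30,31): 0⊕1⊕1⊕1⊕0⊕1⊕1⊕1⊕1⊕1⊕1⊕0⊕1⊕1⊕0⊕0 = 1
s4 (pos 4,5,6,7,12,13,14,15,20,21,22,23,28,29,30,31): 0⊕1⊕1⊕1⊕0⊕0⊕1⊕1⊕1⊕1⊕1⊕0⊕0⊕1⊕0⊕0 = 1
s8 (pos 8,9,10,11,12,13,14,15,24,25,26,27,28,29,30,31): 0⊕1⊕0⊕1⊕0⊕0⊕1⊕1⊕0⊕1⊕1⊕1⊕0⊕1⊕0⊕0 = 0
s16 (pos 16,17,18,19,20,21,22,23,24,25,26,27,28,29,30,31): 1⊕1⊕1⊕1⊕1⊕1⊕1⊕0⊕0⊕1⊕1⊕1⊕0⊕1⊕0⊕0 = 1
Syndrome s16…s1 = 10110 → error at position 22.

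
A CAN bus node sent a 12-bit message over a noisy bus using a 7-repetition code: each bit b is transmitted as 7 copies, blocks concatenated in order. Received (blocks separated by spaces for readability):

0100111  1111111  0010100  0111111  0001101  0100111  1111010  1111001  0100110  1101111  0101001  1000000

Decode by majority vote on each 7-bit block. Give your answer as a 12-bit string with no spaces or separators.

Block 1 (0100111): 4 ones → 1
Block 2 (1111111): 7 ones → 1
Block 3 (0010100): 2 ones → 0
Block 4 (0111111): 6 ones → 1
Block 5 (0001101): 3 ones → 0
Block 6 (0100111): 4 ones → 1
Block 7 (1111010): 5 ones → 1
Block 8 (1111001): 5 ones → 1
Block 9 (0100110): 3 ones → 0
Block 10 (1101111): 6 ones → 1
Block 11 (0101001): 3 ones → 0
Block 12 (1000000): 1 one → 0

110101110100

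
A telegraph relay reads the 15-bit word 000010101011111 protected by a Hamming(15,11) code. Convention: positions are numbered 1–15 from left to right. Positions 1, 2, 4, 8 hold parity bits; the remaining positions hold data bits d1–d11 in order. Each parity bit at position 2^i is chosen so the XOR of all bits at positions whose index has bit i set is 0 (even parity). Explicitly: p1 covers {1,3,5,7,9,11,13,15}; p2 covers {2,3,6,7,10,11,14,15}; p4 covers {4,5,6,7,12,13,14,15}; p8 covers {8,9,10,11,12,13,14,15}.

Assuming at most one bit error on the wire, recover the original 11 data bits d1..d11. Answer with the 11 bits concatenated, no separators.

01011011111

s1 (pos 1,3,5,7,9,11,13,15): 0⊕0⊕1⊕1⊕1⊕1⊕1⊕1 = 0
s2 (pos 2,3,6,7,10,11,14,15): 0⊕0⊕0⊕1⊕0⊕1⊕1⊕1 = 0
s4 (pos 4,5,6,7,12,13,14,15): 0⊕1⊕0⊕1⊕1⊕1⊕1⊕1 = 0
s8 (pos 8,9,10,11,12,13,14,15): 0⊕1⊕0⊕1⊕1⊕1⊕1⊕1 = 0
Syndrome s8…s1 = 0000 → no error.
Read data bits from positions 3,5,6,7,9,10,11,12,13,14,15: 01011011111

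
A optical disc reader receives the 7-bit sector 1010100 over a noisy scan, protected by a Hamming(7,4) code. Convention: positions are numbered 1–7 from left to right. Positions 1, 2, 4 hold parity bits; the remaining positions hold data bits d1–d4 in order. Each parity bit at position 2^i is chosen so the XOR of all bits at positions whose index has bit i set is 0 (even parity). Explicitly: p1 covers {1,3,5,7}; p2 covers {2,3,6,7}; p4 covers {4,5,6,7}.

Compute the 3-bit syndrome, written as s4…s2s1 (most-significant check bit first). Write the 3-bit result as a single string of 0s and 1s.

s1 (pos 1,3,5,7): 1⊕1⊕1⊕0 = 1
s2 (pos 2,3,6,7): 0⊕1⊕0⊕0 = 1
s4 (pos 4,5,6,7): 0⊕1⊕0⊕0 = 1
Syndrome s4…s1 = 111 → error at position 7.

111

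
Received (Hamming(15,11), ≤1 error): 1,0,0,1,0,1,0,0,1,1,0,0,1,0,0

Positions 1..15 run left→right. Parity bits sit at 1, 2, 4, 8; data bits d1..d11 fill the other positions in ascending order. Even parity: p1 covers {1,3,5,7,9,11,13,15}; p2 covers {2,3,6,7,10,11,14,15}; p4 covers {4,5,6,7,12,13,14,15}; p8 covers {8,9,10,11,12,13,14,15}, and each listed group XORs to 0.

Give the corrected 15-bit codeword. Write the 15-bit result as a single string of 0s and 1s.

s1 (pos 1,3,5,7,9,11,13,15): 1⊕0⊕0⊕0⊕1⊕0⊕1⊕0 = 1
s2 (pos 2,3,6,7,10,11,14,15): 0⊕0⊕1⊕0⊕1⊕0⊕0⊕0 = 0
s4 (pos 4,5,6,7,12,13,14,15): 1⊕0⊕1⊕0⊕0⊕1⊕0⊕0 = 1
s8 (pos 8,9,10,11,12,13,14,15): 0⊕1⊕1⊕0⊕0⊕1⊕0⊕0 = 1
Syndrome s8…s1 = 1101 → error at position 13.
Flip position 13: 100101001100100 → 100101001100000

100101001100000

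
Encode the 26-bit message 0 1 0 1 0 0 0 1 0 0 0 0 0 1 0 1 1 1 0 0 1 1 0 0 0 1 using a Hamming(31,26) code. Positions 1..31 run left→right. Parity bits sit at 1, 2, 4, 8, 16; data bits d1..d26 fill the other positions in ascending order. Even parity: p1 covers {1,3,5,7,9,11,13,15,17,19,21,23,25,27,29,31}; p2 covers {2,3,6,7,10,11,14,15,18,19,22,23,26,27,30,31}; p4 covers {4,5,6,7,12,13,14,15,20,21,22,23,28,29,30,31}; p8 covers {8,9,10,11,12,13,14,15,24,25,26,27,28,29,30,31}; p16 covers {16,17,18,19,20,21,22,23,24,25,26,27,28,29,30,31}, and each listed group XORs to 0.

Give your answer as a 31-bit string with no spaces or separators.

Place data at non-parity positions: p1 p2 0 p4 1 0 1 p8 0 0 0 1 0 0 0 p16 0 0 1 0 1 1 1 0 0 1 1 0 0 0 1
p1 (pos 1,3,5,7,9,11,13,15,17,19,21,23,25,27,29,31): XOR of data positions = 0⊕1⊕1⊕0⊕0⊕0⊕0⊕0⊕1⊕1⊕1⊕0⊕1⊕0⊕1 = 1
p2 (pos 2,3,6,7,10,11,14,15,18,19,22,23,26,27,30,31): XOR of data positions = 0⊕0⊕1⊕0⊕0⊕0⊕0⊕0⊕1⊕1⊕1⊕1⊕1⊕0⊕1 = 1
p4 (pos 4,5,6,7,12,13,14,15,20,21,22,23,28,29,30,31): XOR of data positions = 1⊕0⊕1⊕1⊕0⊕0⊕0⊕0⊕1⊕1⊕1⊕0⊕0⊕0⊕1 = 1
p8 (pos 8,9,10,11,12,13,14,15,24,25,26,27,28,29,30,31): XOR of data positions = 0⊕0⊕0⊕1⊕0⊕0⊕0⊕0⊕0⊕1⊕1⊕0⊕0⊕0⊕1 = 0
p16 (pos 16,17,18,19,20,21,22,23,24,25,26,27,28,29,30,31): XOR of data positions = 0⊕0⊕1⊕0⊕1⊕1⊕1⊕0⊕0⊕1⊕1⊕0⊕0⊕0⊕1 = 1
Codeword: 1101101000010001001011100110001

1101101000010001001011100110001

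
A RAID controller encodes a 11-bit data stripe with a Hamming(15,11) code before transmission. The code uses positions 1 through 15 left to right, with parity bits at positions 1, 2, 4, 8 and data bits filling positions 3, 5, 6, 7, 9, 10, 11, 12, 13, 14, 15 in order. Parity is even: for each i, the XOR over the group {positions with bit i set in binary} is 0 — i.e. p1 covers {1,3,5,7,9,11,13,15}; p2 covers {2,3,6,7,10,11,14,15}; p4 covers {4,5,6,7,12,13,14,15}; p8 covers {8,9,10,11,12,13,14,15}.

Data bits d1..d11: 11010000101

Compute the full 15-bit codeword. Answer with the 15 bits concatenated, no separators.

Place data at non-parity positions: p1 p2 1 p4 1 0 1 p8 0 0 0 0 1 0 1
p1 (pos 1,3,5,7,9,11,13,15): XOR of data positions = 1⊕1⊕1⊕0⊕0⊕1⊕1 = 1
p2 (pos 2,3,6,7,10,11,14,15): XOR of data positions = 1⊕0⊕1⊕0⊕0⊕0⊕1 = 1
p4 (pos 4,5,6,7,12,13,14,15): XOR of data positions = 1⊕0⊕1⊕0⊕1⊕0⊕1 = 0
p8 (pos 8,9,10,11,12,13,14,15): XOR of data positions = 0⊕0⊕0⊕0⊕1⊕0⊕1 = 0
Codeword: 111010100000101

111010100000101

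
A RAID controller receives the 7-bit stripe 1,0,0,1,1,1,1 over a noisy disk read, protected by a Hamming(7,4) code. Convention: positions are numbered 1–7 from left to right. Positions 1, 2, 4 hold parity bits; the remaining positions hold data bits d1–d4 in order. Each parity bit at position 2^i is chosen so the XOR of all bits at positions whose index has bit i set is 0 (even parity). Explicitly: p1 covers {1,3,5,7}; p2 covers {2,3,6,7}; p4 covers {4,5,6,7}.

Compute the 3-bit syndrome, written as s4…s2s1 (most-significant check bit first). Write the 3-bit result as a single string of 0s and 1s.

s1 (pos 1,3,5,7): 1⊕0⊕1⊕1 = 1
s2 (pos 2,3,6,7): 0⊕0⊕1⊕1 = 0
s4 (pos 4,5,6,7): 1⊕1⊕1⊕1 = 0
Syndrome s4…s1 = 001 → error at position 1.

001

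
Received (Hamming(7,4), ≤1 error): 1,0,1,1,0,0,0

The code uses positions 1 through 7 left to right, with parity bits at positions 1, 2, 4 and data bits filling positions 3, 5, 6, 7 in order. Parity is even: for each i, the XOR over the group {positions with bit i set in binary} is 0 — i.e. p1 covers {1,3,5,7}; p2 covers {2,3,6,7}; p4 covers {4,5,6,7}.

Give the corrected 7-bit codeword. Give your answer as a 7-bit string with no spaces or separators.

1011010

s1 (pos 1,3,5,7): 1⊕1⊕0⊕0 = 0
s2 (pos 2,3,6,7): 0⊕1⊕0⊕0 = 1
s4 (pos 4,5,6,7): 1⊕0⊕0⊕0 = 1
Syndrome s4…s1 = 110 → error at position 6.
Flip position 6: 1011000 → 1011010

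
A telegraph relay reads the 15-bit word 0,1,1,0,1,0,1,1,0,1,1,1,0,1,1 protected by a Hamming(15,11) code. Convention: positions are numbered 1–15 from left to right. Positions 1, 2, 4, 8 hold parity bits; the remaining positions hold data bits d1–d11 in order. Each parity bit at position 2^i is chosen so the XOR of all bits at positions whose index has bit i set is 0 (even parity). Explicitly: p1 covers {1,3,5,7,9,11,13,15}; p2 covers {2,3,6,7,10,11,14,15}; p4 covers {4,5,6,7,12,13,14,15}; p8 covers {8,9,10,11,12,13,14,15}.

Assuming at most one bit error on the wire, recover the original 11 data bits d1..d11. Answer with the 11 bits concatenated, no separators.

11000111011

s1 (pos 1,3,5,7,9,11,13,15): 0⊕1⊕1⊕1⊕0⊕1⊕0⊕1 = 1
s2 (pos 2,3,6,7,10,11,14,15): 1⊕1⊕0⊕1⊕1⊕1⊕1⊕1 = 1
s4 (pos 4,5,6,7,12,13,14,15): 0⊕1⊕0⊕1⊕1⊕0⊕1⊕1 = 1
s8 (pos 8,9,10,11,12,13,14,15): 1⊕0⊕1⊕1⊕1⊕0⊕1⊕1 = 0
Syndrome s8…s1 = 0111 → error at position 7.
Flip position 7: 011010110111011 → 011010010111011
Read data bits from positions 3,5,6,7,9,10,11,12,13,14,15: 11000111011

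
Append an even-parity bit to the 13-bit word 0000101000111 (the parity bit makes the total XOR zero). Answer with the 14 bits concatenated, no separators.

00001010001111

XOR of the 13 data bits: 0⊕0⊕0⊕0⊕1⊕0⊕1⊕0⊕0⊕0⊕1⊕1⊕1 = 1
Parity bit = 1 (so all 14 bits XOR to 0).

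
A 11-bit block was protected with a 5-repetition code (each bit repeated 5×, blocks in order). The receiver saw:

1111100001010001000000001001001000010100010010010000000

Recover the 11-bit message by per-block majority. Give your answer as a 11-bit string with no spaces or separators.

10000000000

Block 1 (11111): 5 ones → 1
Block 2 (00001): 1 one → 0
Block 3 (01000): 1 one → 0
Block 4 (10000): 1 one → 0
Block 5 (00001): 1 one → 0
Block 6 (00100): 1 one → 0
Block 7 (10000): 1 one → 0
Block 8 (10100): 2 ones → 0
Block 9 (01001): 2 ones → 0
Block 10 (00100): 1 one → 0
Block 11 (00000): 0 ones → 0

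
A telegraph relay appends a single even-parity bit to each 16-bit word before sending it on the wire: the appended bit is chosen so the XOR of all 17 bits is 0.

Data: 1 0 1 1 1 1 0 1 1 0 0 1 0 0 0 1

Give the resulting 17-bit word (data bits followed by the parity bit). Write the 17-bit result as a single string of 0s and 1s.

XOR of the 16 data bits: 1⊕0⊕1⊕1⊕1⊕1⊕0⊕1⊕1⊕0⊕0⊕1⊕0⊕0⊕0⊕1 = 1
Parity bit = 1 (so all 17 bits XOR to 0).

10111101100100011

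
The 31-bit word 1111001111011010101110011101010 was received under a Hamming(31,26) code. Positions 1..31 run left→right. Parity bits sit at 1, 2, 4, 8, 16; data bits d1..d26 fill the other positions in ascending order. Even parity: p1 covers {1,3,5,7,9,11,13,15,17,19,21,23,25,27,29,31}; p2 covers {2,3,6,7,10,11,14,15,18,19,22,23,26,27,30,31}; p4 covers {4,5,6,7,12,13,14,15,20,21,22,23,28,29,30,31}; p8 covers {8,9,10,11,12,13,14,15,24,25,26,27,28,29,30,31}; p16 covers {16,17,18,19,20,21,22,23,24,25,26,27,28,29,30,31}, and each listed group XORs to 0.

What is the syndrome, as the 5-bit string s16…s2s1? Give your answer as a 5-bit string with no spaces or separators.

11100

s1 (pos 1,3,5,7,9,11,13,15,17,19,21,23,25,27,29,31): 1⊕1⊕0⊕1⊕1⊕0⊕1⊕1⊕1⊕1⊕1⊕0⊕1⊕0⊕0⊕0 = 0
s2 (pos 2,3,6,7,10,11,14,15,18,19,22,23,26,27,30,31): 1⊕1⊕0⊕1⊕1⊕0⊕0⊕1⊕0⊕1⊕0⊕0⊕1⊕0⊕1⊕0 = 0
s4 (pos 4,5,6,7,12,13,14,15,20,21,22,23,28,29,30,31): 1⊕0⊕0⊕1⊕1⊕1⊕0⊕1⊕1⊕1⊕0⊕0⊕1⊕0⊕1⊕0 = 1
s8 (pos 8,9,10,11,12,13,14,15,24,25,26,27,28,29,30,31): 1⊕1⊕1⊕0⊕1⊕1⊕0⊕1⊕1⊕1⊕1⊕0⊕1⊕0⊕1⊕0 = 1
s16 (pos 16,17,18,19,20,21,22,23,24,25,26,27,28,29,30,31): 0⊕1⊕0⊕1⊕1⊕1⊕0⊕0⊕1⊕1⊕1⊕0⊕1⊕0⊕1⊕0 = 1
Syndrome s16…s1 = 11100 → error at position 28.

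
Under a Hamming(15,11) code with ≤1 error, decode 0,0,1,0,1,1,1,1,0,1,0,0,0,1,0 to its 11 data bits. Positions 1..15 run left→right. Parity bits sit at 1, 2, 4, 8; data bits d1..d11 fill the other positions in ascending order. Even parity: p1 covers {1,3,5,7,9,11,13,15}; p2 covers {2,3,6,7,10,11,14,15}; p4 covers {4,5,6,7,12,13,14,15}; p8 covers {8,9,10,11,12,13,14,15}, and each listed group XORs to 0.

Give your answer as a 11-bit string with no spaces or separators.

11110110010

s1 (pos 1,3,5,7,9,11,13,15): 0⊕1⊕1⊕1⊕0⊕0⊕0⊕0 = 1
s2 (pos 2,3,6,7,10,11,14,15): 0⊕1⊕1⊕1⊕1⊕0⊕1⊕0 = 1
s4 (pos 4,5,6,7,12,13,14,15): 0⊕1⊕1⊕1⊕0⊕0⊕1⊕0 = 0
s8 (pos 8,9,10,11,12,13,14,15): 1⊕0⊕1⊕0⊕0⊕0⊕1⊕0 = 1
Syndrome s8…s1 = 1011 → error at position 11.
Flip position 11: 001011110100010 → 001011110110010
Read data bits from positions 3,5,6,7,9,10,11,12,13,14,15: 11110110010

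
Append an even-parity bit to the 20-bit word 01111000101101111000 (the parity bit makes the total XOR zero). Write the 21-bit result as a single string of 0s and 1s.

011110001011011110001

XOR of the 20 data bits: 0⊕1⊕1⊕1⊕1⊕0⊕0⊕0⊕1⊕0⊕1⊕1⊕0⊕1⊕1⊕1⊕1⊕0⊕0⊕0 = 1
Parity bit = 1 (so all 21 bits XOR to 0).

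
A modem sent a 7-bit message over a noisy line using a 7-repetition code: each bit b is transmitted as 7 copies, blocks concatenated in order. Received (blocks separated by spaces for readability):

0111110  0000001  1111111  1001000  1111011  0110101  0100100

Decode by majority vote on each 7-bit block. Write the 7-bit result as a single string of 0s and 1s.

1010110

Block 1 (0111110): 5 ones → 1
Block 2 (0000001): 1 one → 0
Block 3 (1111111): 7 ones → 1
Block 4 (1001000): 2 ones → 0
Block 5 (1111011): 6 ones → 1
Block 6 (0110101): 4 ones → 1
Block 7 (0100100): 2 ones → 0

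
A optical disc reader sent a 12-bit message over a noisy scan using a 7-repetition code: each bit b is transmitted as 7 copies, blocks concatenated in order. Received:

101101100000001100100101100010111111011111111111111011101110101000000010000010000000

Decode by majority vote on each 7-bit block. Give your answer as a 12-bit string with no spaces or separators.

100011111000

Block 1 (1011011): 5 ones → 1
Block 2 (0000000): 0 ones → 0
Block 3 (1100100): 3 ones → 0
Block 4 (1011000): 3 ones → 0
Block 5 (1011111): 6 ones → 1
Block 6 (1011111): 6 ones → 1
Block 7 (1111111): 7 ones → 1
Block 8 (1101110): 5 ones → 1
Block 9 (1110101): 5 ones → 1
Block 10 (0000000): 0 ones → 0
Block 11 (1000001): 2 ones → 0
Block 12 (0000000): 0 ones → 0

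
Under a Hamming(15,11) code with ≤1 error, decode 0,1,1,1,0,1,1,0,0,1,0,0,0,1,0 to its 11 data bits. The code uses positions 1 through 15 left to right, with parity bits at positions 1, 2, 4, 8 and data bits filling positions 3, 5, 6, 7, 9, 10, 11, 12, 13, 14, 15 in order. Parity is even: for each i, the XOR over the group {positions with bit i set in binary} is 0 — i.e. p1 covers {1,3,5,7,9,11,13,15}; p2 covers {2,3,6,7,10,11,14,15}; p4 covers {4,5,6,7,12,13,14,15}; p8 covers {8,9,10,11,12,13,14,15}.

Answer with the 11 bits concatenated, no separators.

10110100010

s1 (pos 1,3,5,7,9,11,13,15): 0⊕1⊕0⊕1⊕0⊕0⊕0⊕0 = 0
s2 (pos 2,3,6,7,10,11,14,15): 1⊕1⊕1⊕1⊕1⊕0⊕1⊕0 = 0
s4 (pos 4,5,6,7,12,13,14,15): 1⊕0⊕1⊕1⊕0⊕0⊕1⊕0 = 0
s8 (pos 8,9,10,11,12,13,14,15): 0⊕0⊕1⊕0⊕0⊕0⊕1⊕0 = 0
Syndrome s8…s1 = 0000 → no error.
Read data bits from positions 3,5,6,7,9,10,11,12,13,14,15: 10110100010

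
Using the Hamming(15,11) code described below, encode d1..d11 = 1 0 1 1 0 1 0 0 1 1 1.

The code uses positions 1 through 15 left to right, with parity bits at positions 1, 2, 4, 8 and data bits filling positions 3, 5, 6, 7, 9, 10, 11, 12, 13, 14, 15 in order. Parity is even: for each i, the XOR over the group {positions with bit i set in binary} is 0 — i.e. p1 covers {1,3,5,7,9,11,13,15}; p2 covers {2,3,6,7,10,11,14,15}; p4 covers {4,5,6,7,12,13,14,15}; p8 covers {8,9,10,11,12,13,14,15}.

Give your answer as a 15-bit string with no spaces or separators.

Place data at non-parity positions: p1 p2 1 p4 0 1 1 p8 0 1 0 0 1 1 1
p1 (pos 1,3,5,7,9,11,13,15): XOR of data positions = 1⊕0⊕1⊕0⊕0⊕1⊕1 = 0
p2 (pos 2,3,6,7,10,11,14,15): XOR of data positions = 1⊕1⊕1⊕1⊕0⊕1⊕1 = 0
p4 (pos 4,5,6,7,12,13,14,15): XOR of data positions = 0⊕1⊕1⊕0⊕1⊕1⊕1 = 1
p8 (pos 8,9,10,11,12,13,14,15): XOR of data positions = 0⊕1⊕0⊕0⊕1⊕1⊕1 = 0
Codeword: 001101100100111

001101100100111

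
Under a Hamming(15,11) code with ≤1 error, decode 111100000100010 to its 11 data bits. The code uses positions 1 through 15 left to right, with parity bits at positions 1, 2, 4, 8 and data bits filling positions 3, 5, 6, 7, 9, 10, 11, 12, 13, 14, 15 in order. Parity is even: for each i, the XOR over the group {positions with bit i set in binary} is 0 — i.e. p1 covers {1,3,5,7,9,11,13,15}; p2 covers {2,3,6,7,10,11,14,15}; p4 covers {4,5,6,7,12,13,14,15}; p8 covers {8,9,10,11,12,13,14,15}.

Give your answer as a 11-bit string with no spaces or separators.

s1 (pos 1,3,5,7,9,11,13,15): 1⊕1⊕0⊕0⊕0⊕0⊕0⊕0 = 0
s2 (pos 2,3,6,7,10,11,14,15): 1⊕1⊕0⊕0⊕1⊕0⊕1⊕0 = 0
s4 (pos 4,5,6,7,12,13,14,15): 1⊕0⊕0⊕0⊕0⊕0⊕1⊕0 = 0
s8 (pos 8,9,10,11,12,13,14,15): 0⊕0⊕1⊕0⊕0⊕0⊕1⊕0 = 0
Syndrome s8…s1 = 0000 → no error.
Read data bits from positions 3,5,6,7,9,10,11,12,13,14,15: 10000100010

10000100010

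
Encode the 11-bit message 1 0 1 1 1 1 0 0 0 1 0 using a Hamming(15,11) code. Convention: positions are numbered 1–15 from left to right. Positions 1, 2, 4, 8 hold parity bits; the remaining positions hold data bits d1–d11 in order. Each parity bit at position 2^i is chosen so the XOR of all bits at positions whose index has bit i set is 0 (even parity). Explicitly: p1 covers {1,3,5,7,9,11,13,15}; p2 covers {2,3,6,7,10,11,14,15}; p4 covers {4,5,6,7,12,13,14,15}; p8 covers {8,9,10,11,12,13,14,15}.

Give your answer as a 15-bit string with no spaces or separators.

Place data at non-parity positions: p1 p2 1 p4 0 1 1 p8 1 1 0 0 0 1 0
p1 (pos 1,3,5,7,9,11,13,15): XOR of data positions = 1⊕0⊕1⊕1⊕0⊕0⊕0 = 1
p2 (pos 2,3,6,7,10,11,14,15): XOR of data positions = 1⊕1⊕1⊕1⊕0⊕1⊕0 = 1
p4 (pos 4,5,6,7,12,13,14,15): XOR of data positions = 0⊕1⊕1⊕0⊕0⊕1⊕0 = 1
p8 (pos 8,9,10,11,12,13,14,15): XOR of data positions = 1⊕1⊕0⊕0⊕0⊕1⊕0 = 1
Codeword: 111101111100010

111101111100010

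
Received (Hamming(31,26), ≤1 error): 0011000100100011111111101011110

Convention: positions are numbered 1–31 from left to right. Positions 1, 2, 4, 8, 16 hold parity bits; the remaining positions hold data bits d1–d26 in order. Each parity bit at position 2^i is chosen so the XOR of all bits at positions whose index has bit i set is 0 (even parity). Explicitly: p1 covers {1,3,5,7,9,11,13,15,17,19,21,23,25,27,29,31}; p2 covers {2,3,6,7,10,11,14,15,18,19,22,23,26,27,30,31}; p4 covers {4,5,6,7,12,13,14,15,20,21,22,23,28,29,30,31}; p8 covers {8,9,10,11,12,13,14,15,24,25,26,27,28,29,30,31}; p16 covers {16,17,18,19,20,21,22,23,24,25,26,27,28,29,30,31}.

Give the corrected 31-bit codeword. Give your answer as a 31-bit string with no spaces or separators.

0011000100100011111110101011110

s1 (pos 1,3,5,7,9,11,13,15,17,19,21,23,25,27,29,31): 0⊕1⊕0⊕0⊕0⊕1⊕0⊕1⊕1⊕1⊕1⊕1⊕1⊕1⊕1⊕0 = 0
s2 (pos 2,3,6,7,10,11,14,15,18,19,22,23,26,27,30,31): 0⊕1⊕0⊕0⊕0⊕1⊕0⊕1⊕1⊕1⊕1⊕1⊕0⊕1⊕1⊕0 = 1
s4 (pos 4,5,6,7,12,13,14,15,20,21,22,23,28,29,30,31): 1⊕0⊕0⊕0⊕0⊕0⊕0⊕1⊕1⊕1⊕1⊕1⊕1⊕1⊕1⊕0 = 1
s8 (pos 8,9,10,11,12,13,14,15,24,25,26,27,28,29,30,31): 1⊕0⊕0⊕1⊕0⊕0⊕0⊕1⊕0⊕1⊕0⊕1⊕1⊕1⊕1⊕0 = 0
s16 (pos 16,17,18,19,20,21,22,23,24,25,26,27,28,29,30,31): 1⊕1⊕1⊕1⊕1⊕1⊕1⊕1⊕0⊕1⊕0⊕1⊕1⊕1⊕1⊕0 = 1
Syndrome s16…s1 = 10110 → error at position 22.
Flip position 22: 0011000100100011111111101011110 → 0011000100100011111110101011110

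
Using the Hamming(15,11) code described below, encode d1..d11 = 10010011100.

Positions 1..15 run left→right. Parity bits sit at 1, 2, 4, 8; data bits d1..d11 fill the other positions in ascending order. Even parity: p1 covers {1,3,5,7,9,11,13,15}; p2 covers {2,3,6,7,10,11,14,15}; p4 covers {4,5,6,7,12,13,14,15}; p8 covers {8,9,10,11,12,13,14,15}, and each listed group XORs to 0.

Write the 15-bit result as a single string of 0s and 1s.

011100110011100

Place data at non-parity positions: p1 p2 1 p4 0 0 1 p8 0 0 1 1 1 0 0
p1 (pos 1,3,5,7,9,11,13,15): XOR of data positions = 1⊕0⊕1⊕0⊕1⊕1⊕0 = 0
p2 (pos 2,3,6,7,10,11,14,15): XOR of data positions = 1⊕0⊕1⊕0⊕1⊕0⊕0 = 1
p4 (pos 4,5,6,7,12,13,14,15): XOR of data positions = 0⊕0⊕1⊕1⊕1⊕0⊕0 = 1
p8 (pos 8,9,10,11,12,13,14,15): XOR of data positions = 0⊕0⊕1⊕1⊕1⊕0⊕0 = 1
Codeword: 011100110011100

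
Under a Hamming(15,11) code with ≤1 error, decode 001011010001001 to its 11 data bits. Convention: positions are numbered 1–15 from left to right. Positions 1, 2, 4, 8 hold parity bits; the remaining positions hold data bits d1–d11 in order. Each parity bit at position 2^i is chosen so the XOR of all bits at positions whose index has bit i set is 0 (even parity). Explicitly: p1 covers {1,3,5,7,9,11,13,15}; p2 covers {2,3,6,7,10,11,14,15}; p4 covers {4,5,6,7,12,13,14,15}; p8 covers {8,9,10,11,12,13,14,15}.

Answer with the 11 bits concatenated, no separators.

11100011001

s1 (pos 1,3,5,7,9,11,13,15): 0⊕1⊕1⊕0⊕0⊕0⊕0⊕1 = 1
s2 (pos 2,3,6,7,10,11,14,15): 0⊕1⊕1⊕0⊕0⊕0⊕0⊕1 = 1
s4 (pos 4,5,6,7,12,13,14,15): 0⊕1⊕1⊕0⊕1⊕0⊕0⊕1 = 0
s8 (pos 8,9,10,11,12,13,14,15): 1⊕0⊕0⊕0⊕1⊕0⊕0⊕1 = 1
Syndrome s8…s1 = 1011 → error at position 11.
Flip position 11: 001011010001001 → 001011010011001
Read data bits from positions 3,5,6,7,9,10,11,12,13,14,15: 11100011001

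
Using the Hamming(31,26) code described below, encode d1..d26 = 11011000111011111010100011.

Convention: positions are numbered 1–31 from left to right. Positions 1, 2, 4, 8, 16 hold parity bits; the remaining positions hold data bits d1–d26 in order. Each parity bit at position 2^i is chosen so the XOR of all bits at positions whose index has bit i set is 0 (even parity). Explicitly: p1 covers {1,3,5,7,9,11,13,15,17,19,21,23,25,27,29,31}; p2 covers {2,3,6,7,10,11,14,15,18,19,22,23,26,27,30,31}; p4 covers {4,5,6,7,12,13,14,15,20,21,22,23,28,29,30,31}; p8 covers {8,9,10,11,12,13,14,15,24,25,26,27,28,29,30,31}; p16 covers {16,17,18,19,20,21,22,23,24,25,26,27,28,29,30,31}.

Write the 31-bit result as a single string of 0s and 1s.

Place data at non-parity positions: p1 p2 1 p4 1 0 1 p8 1 0 0 0 1 1 1 p16 0 1 1 1 1 1 0 1 0 1 0 0 0 1 1
p1 (pos 1,3,5,7,9,11,13,15,17,19,21,23,25,27,29,31): XOR of data positions = 1⊕1⊕1⊕1⊕0⊕1⊕1⊕0⊕1⊕1⊕0⊕0⊕0⊕0⊕1 = 1
p2 (pos 2,3,6,7,10,11,14,15,18,19,22,23,26,27,30,31): XOR of data positions = 1⊕0⊕1⊕0⊕0⊕1⊕1⊕1⊕1⊕1⊕0⊕1⊕0⊕1⊕1 = 0
p4 (pos 4,5,6,7,12,13,14,15,20,21,22,23,28,29,30,31): XOR of data positions = 1⊕0⊕1⊕0⊕1⊕1⊕1⊕1⊕1⊕1⊕0⊕0⊕0⊕1⊕1 = 0
p8 (pos 8,9,10,11,12,13,14,15,24,25,26,27,28,29,30,31): XOR of data positions = 1⊕0⊕0⊕0⊕1⊕1⊕1⊕1⊕0⊕1⊕0⊕0⊕0⊕1⊕1 = 0
p16 (pos 16,17,18,19,20,21,22,23,24,25,26,27,28,29,30,31): XOR of data positions = 0⊕1⊕1⊕1⊕1⊕1⊕0⊕1⊕0⊕1⊕0⊕0⊕0⊕1⊕1 = 1
Codeword: 1010101010001111011111010100011

1010101010001111011111010100011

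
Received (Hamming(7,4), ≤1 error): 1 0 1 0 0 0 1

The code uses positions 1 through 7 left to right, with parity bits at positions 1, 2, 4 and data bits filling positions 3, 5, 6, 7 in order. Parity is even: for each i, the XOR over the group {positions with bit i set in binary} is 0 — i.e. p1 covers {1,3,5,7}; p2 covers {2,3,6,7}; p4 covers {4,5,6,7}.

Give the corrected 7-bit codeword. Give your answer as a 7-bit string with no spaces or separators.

s1 (pos 1,3,5,7): 1⊕1⊕0⊕1 = 1
s2 (pos 2,3,6,7): 0⊕1⊕0⊕1 = 0
s4 (pos 4,5,6,7): 0⊕0⊕0⊕1 = 1
Syndrome s4…s1 = 101 → error at position 5.
Flip position 5: 1010001 → 1010101

1010101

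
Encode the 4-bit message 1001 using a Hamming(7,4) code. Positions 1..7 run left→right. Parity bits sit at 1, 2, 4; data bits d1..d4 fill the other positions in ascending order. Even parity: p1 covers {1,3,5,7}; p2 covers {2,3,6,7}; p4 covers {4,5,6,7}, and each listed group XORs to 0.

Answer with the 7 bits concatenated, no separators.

Place data at non-parity positions: p1 p2 1 p4 0 0 1
p1 (pos 1,3,5,7): XOR of data positions = 1⊕0⊕1 = 0
p2 (pos 2,3,6,7): XOR of data positions = 1⊕0⊕1 = 0
p4 (pos 4,5,6,7): XOR of data positions = 0⊕0⊕1 = 1
Codeword: 0011001

0011001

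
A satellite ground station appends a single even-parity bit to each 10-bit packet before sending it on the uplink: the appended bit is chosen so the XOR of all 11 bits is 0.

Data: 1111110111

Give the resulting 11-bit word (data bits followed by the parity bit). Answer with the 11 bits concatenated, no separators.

XOR of the 10 data bits: 1⊕1⊕1⊕1⊕1⊕1⊕0⊕1⊕1⊕1 = 1
Parity bit = 1 (so all 11 bits XOR to 0).

11111101111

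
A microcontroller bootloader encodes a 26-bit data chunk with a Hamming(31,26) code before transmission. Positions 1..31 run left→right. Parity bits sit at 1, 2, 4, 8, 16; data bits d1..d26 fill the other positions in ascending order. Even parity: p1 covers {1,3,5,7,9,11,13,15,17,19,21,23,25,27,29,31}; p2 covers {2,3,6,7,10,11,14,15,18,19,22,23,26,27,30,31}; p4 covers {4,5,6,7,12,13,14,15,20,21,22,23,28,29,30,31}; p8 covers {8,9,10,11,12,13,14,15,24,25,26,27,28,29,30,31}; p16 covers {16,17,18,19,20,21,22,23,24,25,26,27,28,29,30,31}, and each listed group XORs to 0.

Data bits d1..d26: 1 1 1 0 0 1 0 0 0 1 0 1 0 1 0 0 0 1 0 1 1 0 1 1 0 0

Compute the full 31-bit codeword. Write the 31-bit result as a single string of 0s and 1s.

1110110001000101101000101101100

Place data at non-parity positions: p1 p2 1 p4 1 1 0 p8 0 1 0 0 0 1 0 p16 1 0 1 0 0 0 1 0 1 1 0 1 1 0 0
p1 (pos 1,3,5,7,9,11,13,15,17,19,21,23,25,27,29,31): XOR of data positions = 1⊕1⊕0⊕0⊕0⊕0⊕0⊕1⊕1⊕0⊕1⊕1⊕0⊕1⊕0 = 1
p2 (pos 2,3,6,7,10,11,14,15,18,19,22,23,26,27,30,31): XOR of data positions = 1⊕1⊕0⊕1⊕0⊕1⊕0⊕0⊕1⊕0⊕1⊕1⊕0⊕0⊕0 = 1
p4 (pos 4,5,6,7,12,13,14,15,20,21,22,23,28,29,30,31): XOR of data positions = 1⊕1⊕0⊕0⊕0⊕1⊕0⊕0⊕0⊕0⊕1⊕1⊕1⊕0⊕0 = 0
p8 (pos 8,9,10,11,12,13,14,15,24,25,26,27,28,29,30,31): XOR of data positions = 0⊕1⊕0⊕0⊕0⊕1⊕0⊕0⊕1⊕1⊕0⊕1⊕1⊕0⊕0 = 0
p16 (pos 16,17,18,19,20,21,22,23,24,25,26,27,28,29,30,31): XOR of data positions = 1⊕0⊕1⊕0⊕0⊕0⊕1⊕0⊕1⊕1⊕0⊕1⊕1⊕0⊕0 = 1
Codeword: 1110110001000101101000101101100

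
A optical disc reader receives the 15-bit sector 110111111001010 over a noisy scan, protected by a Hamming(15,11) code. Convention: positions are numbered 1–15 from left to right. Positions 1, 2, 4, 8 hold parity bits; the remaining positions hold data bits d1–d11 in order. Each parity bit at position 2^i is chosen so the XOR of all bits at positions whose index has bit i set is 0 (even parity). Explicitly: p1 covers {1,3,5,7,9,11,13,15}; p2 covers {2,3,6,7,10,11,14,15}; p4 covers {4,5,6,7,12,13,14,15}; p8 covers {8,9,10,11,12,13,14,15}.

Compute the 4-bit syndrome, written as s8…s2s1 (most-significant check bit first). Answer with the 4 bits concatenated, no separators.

s1 (pos 1,3,5,7,9,11,13,15): 1⊕0⊕1⊕1⊕1⊕0⊕0⊕0 = 0
s2 (pos 2,3,6,7,10,11,14,15): 1⊕0⊕1⊕1⊕0⊕0⊕1⊕0 = 0
s4 (pos 4,5,6,7,12,13,14,15): 1⊕1⊕1⊕1⊕1⊕0⊕1⊕0 = 0
s8 (pos 8,9,10,11,12,13,14,15): 1⊕1⊕0⊕0⊕1⊕0⊕1⊕0 = 0
Syndrome s8…s1 = 0000 → no error.

0000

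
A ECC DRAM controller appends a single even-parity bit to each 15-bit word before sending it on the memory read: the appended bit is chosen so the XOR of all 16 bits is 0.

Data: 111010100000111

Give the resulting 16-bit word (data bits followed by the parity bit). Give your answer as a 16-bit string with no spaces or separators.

1110101000001110

XOR of the 15 data bits: 1⊕1⊕1⊕0⊕1⊕0⊕1⊕0⊕0⊕0⊕0⊕0⊕1⊕1⊕1 = 0
Parity bit = 0 (so all 16 bits XOR to 0).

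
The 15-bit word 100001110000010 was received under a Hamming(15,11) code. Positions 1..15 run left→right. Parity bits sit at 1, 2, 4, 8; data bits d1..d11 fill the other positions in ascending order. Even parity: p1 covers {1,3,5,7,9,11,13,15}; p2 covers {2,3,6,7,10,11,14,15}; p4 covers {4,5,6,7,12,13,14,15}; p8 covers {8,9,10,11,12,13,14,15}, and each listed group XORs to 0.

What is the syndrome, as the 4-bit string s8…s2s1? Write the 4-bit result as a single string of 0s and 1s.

0110

s1 (pos 1,3,5,7,9,11,13,15): 1⊕0⊕0⊕1⊕0⊕0⊕0⊕0 = 0
s2 (pos 2,3,6,7,10,11,14,15): 0⊕0⊕1⊕1⊕0⊕0⊕1⊕0 = 1
s4 (pos 4,5,6,7,12,13,14,15): 0⊕0⊕1⊕1⊕0⊕0⊕1⊕0 = 1
s8 (pos 8,9,10,11,12,13,14,15): 1⊕0⊕0⊕0⊕0⊕0⊕1⊕0 = 0
Syndrome s8…s1 = 0110 → error at position 6.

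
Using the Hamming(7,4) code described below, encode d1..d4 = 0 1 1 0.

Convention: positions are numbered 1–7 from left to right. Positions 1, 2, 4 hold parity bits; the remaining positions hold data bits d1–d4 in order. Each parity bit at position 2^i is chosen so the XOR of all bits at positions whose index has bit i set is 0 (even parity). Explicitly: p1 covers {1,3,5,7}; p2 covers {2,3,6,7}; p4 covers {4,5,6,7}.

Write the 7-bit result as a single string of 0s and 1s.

1100110

Place data at non-parity positions: p1 p2 0 p4 1 1 0
p1 (pos 1,3,5,7): XOR of data positions = 0⊕1⊕0 = 1
p2 (pos 2,3,6,7): XOR of data positions = 0⊕1⊕0 = 1
p4 (pos 4,5,6,7): XOR of data positions = 1⊕1⊕0 = 0
Codeword: 1100110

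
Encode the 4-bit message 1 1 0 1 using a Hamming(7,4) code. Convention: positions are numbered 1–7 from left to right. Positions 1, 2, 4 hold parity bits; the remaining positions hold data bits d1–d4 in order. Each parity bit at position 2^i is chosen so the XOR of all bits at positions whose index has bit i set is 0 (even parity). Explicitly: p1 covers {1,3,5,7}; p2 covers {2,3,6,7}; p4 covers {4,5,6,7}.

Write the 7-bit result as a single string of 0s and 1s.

Place data at non-parity positions: p1 p2 1 p4 1 0 1
p1 (pos 1,3,5,7): XOR of data positions = 1⊕1⊕1 = 1
p2 (pos 2,3,6,7): XOR of data positions = 1⊕0⊕1 = 0
p4 (pos 4,5,6,7): XOR of data positions = 1⊕0⊕1 = 0
Codeword: 1010101

1010101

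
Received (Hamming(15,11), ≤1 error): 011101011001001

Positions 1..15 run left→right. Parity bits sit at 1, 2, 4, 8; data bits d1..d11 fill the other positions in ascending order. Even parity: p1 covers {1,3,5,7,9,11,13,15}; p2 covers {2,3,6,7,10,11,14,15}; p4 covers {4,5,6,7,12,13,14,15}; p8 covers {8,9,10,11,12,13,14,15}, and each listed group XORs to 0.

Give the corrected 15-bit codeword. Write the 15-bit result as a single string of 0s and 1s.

111101011001001

s1 (pos 1,3,5,7,9,11,13,15): 0⊕1⊕0⊕0⊕1⊕0⊕0⊕1 = 1
s2 (pos 2,3,6,7,10,11,14,15): 1⊕1⊕1⊕0⊕0⊕0⊕0⊕1 = 0
s4 (pos 4,5,6,7,12,13,14,15): 1⊕0⊕1⊕0⊕1⊕0⊕0⊕1 = 0
s8 (pos 8,9,10,11,12,13,14,15): 1⊕1⊕0⊕0⊕1⊕0⊕0⊕1 = 0
Syndrome s8…s1 = 0001 → error at position 1.
Flip position 1: 011101011001001 → 111101011001001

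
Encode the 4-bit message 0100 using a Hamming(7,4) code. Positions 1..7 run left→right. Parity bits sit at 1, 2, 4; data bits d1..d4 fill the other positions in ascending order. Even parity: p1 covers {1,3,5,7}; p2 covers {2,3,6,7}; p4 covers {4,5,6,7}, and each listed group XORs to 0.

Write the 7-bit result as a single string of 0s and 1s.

1001100

Place data at non-parity positions: p1 p2 0 p4 1 0 0
p1 (pos 1,3,5,7): XOR of data positions = 0⊕1⊕0 = 1
p2 (pos 2,3,6,7): XOR of data positions = 0⊕0⊕0 = 0
p4 (pos 4,5,6,7): XOR of data positions = 1⊕0⊕0 = 1
Codeword: 1001100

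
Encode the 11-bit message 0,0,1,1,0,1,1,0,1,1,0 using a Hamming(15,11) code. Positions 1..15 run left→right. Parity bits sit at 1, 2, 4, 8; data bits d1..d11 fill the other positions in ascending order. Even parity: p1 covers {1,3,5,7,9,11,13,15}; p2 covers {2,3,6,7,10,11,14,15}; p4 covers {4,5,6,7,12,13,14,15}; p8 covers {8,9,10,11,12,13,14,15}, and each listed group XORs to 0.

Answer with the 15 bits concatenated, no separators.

Place data at non-parity positions: p1 p2 0 p4 0 1 1 p8 0 1 1 0 1 1 0
p1 (pos 1,3,5,7,9,11,13,15): XOR of data positions = 0⊕0⊕1⊕0⊕1⊕1⊕0 = 1
p2 (pos 2,3,6,7,10,11,14,15): XOR of data positions = 0⊕1⊕1⊕1⊕1⊕1⊕0 = 1
p4 (pos 4,5,6,7,12,13,14,15): XOR of data positions = 0⊕1⊕1⊕0⊕1⊕1⊕0 = 0
p8 (pos 8,9,10,11,12,13,14,15): XOR of data positions = 0⊕1⊕1⊕0⊕1⊕1⊕0 = 0
Codeword: 110001100110110

110001100110110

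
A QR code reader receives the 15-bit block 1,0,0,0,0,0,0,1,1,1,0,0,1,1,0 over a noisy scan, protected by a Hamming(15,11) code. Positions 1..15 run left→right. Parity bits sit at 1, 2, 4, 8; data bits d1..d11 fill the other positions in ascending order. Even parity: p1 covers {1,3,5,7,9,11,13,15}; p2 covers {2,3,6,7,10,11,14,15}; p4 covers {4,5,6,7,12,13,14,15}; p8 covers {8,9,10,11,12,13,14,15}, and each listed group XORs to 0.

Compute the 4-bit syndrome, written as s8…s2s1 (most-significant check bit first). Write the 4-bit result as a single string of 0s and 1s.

s1 (pos 1,3,5,7,9,11,13,15): 1⊕0⊕0⊕0⊕1⊕0⊕1⊕0 = 1
s2 (pos 2,3,6,7,10,11,14,15): 0⊕0⊕0⊕0⊕1⊕0⊕1⊕0 = 0
s4 (pos 4,5,6,7,12,13,14,15): 0⊕0⊕0⊕0⊕0⊕1⊕1⊕0 = 0
s8 (pos 8,9,10,11,12,13,14,15): 1⊕1⊕1⊕0⊕0⊕1⊕1⊕0 = 1
Syndrome s8…s1 = 1001 → error at position 9.

1001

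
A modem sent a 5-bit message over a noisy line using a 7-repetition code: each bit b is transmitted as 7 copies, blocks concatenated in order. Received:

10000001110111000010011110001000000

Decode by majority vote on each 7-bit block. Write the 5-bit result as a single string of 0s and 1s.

01010

Block 1 (1000000): 1 one → 0
Block 2 (1110111): 6 ones → 1
Block 3 (0000100): 1 one → 0
Block 4 (1111000): 4 ones → 1
Block 5 (1000000): 1 one → 0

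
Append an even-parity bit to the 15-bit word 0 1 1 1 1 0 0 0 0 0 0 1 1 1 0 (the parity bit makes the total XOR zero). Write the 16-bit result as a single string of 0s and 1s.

XOR of the 15 data bits: 0⊕1⊕1⊕1⊕1⊕0⊕0⊕0⊕0⊕0⊕0⊕1⊕1⊕1⊕0 = 1
Parity bit = 1 (so all 16 bits XOR to 0).

0111100000011101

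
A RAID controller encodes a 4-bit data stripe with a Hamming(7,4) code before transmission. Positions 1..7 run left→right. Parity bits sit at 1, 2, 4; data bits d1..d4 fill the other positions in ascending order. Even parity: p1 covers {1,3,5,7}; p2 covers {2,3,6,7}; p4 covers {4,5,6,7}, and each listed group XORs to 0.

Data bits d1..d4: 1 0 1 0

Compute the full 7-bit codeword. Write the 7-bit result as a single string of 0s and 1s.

1011010

Place data at non-parity positions: p1 p2 1 p4 0 1 0
p1 (pos 1,3,5,7): XOR of data positions = 1⊕0⊕0 = 1
p2 (pos 2,3,6,7): XOR of data positions = 1⊕1⊕0 = 0
p4 (pos 4,5,6,7): XOR of data positions = 0⊕1⊕0 = 1
Codeword: 1011010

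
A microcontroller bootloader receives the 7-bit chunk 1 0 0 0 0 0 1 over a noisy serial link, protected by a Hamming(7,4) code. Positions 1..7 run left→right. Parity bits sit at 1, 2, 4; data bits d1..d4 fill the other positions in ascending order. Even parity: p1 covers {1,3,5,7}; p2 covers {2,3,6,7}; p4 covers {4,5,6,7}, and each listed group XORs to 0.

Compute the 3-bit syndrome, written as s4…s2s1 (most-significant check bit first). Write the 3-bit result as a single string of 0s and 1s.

s1 (pos 1,3,5,7): 1⊕0⊕0⊕1 = 0
s2 (pos 2,3,6,7): 0⊕0⊕0⊕1 = 1
s4 (pos 4,5,6,7): 0⊕0⊕0⊕1 = 1
Syndrome s4…s1 = 110 → error at position 6.

110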